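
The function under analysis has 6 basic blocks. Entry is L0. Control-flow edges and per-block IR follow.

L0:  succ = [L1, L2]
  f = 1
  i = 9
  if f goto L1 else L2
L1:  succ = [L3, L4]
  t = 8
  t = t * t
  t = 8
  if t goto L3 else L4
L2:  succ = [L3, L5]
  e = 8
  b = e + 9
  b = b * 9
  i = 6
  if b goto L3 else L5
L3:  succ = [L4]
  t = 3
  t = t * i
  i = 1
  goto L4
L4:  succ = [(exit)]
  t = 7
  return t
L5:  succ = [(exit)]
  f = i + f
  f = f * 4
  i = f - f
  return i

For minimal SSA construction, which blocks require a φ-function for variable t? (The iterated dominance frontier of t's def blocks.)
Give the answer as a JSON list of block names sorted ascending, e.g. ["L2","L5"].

Answer: ["L3", "L4"]

Derivation:
idom tree: L1←L0 L2←L0 L3←L0 L4←L0 L5←L2
Dom at joins:
  L3: preds {L1,L2}: {L0,L1} ∩ {L0,L2} = {L0}; idom=L0
  L4: preds {L1,L3}: {L0,L1} ∩ {L0,L3} = {L0}; idom=L0

DF derivation:
  L3←L1: walk L1 to L0
  L3←L2: walk L2 to L0
  L4←L1: walk L1 to L0
  L4←L3: walk L3 to L0
  L0: DF=∅
  L1: DF={L3,L4}
  L2: DF={L3}
  L3: DF={L4}
  L4: DF=∅
  L5: DF=∅

φ for t: defs {L1,L3,L4}
  DF⁺ = {L3,L4}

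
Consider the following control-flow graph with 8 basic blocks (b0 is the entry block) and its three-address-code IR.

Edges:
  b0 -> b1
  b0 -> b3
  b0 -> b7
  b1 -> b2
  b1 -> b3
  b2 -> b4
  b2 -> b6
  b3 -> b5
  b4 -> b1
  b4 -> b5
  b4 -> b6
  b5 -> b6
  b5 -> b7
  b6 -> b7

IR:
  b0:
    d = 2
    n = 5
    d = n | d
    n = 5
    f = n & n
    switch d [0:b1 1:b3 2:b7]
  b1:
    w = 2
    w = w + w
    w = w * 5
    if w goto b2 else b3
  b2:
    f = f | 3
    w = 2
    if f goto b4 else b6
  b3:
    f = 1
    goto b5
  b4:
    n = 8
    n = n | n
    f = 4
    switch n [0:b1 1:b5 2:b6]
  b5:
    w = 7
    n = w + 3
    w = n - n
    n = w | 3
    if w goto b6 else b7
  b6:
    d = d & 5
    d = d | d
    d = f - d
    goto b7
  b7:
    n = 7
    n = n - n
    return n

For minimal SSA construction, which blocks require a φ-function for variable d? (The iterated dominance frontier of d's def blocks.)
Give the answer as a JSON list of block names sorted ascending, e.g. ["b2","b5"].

Answer: ["b7"]

Analysis:
idom tree: b1←b0 b2←b1 b3←b0 b4←b2 b5←b0 b6←b0 b7←b0
Dom at joins:
  b1: preds {b0,b4}: {b0} ∩ {b0,b1,b2,b4} = {b0}; idom=b0
  b3: preds {b0,b1}: {b0} ∩ {b0,b1} = {b0}; idom=b0
  b5: preds {b3,b4}: {b0,b3} ∩ {b0,b1,b2,b4} = {b0}; idom=b0
  b6: preds {b2,b4,b5}: {b0,b1,b2} ∩ {b0,b1,b2,b4} ∩ {b0,b5} = {b0}; idom=b0
  b7: preds {b0,b5,b6}: {b0} ∩ {b0,b5} ∩ {b0,b6} = {b0}; idom=b0

DF walk-up:
  b1←b0: walk · to b0
  b1←b4: walk b4→b2→b1 to b0
  b3←b0: walk · to b0
  b3←b1: walk b1 to b0
  b5←b3: walk b3 to b0
  b5←b4: walk b4→b2→b1 to b0
  b6←b2: walk b2→b1 to b0
  b6←b4: walk b4→b2→b1 to b0
  b6←b5: walk b5 to b0
  b7←b0: walk · to b0
  b7←b5: walk b5 to b0
  b7←b6: walk b6 to b0
  b0 → ∅
  b1 → {b1,b3,b5,b6}
  b2 → {b1,b5,b6}
  b3 → {b5}
  b4 → {b1,b5,b6}
  b5 → {b6,b7}
  b6 → {b7}
  b7 → ∅

φ for d: defs {b0,b6}
  DF⁺ = {b7}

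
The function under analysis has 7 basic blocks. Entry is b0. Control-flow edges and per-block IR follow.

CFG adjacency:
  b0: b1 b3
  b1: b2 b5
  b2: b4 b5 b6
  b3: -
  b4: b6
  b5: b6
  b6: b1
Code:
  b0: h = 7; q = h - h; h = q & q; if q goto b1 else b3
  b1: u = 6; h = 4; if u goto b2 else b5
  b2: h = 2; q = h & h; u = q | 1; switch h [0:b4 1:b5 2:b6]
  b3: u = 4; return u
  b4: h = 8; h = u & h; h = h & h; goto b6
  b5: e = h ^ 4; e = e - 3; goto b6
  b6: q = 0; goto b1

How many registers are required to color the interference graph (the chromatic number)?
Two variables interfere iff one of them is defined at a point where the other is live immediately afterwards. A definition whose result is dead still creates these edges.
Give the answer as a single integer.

Answer: 2

Derivation:
Block summaries:
  b0 def {h,q} use ∅
  b1 def {h,u} use ∅
  b2 def {h,q,u} use ∅
  b3 def {u} use ∅
  b4 def {h} use {u}
  b5 def {e} use {h}
  b6 def {q} use ∅

Liveness:
  live b0: ∅→∅
  live b1: ∅→{h}
  live b2: ∅→{h,u}
  live b3: ∅→∅
  live b4: {u}→∅
  live b5: {h}→∅
  live b6: ∅→∅

Interfere edges:
  e↔∅
  h↔{q,u}
  q↔{h}
  u↔{h}

Colouring:
  clique {h,q} ⇒ need ≥ 2
  2-colouring: R0={e,h}  R1={q,u}
  χ = 2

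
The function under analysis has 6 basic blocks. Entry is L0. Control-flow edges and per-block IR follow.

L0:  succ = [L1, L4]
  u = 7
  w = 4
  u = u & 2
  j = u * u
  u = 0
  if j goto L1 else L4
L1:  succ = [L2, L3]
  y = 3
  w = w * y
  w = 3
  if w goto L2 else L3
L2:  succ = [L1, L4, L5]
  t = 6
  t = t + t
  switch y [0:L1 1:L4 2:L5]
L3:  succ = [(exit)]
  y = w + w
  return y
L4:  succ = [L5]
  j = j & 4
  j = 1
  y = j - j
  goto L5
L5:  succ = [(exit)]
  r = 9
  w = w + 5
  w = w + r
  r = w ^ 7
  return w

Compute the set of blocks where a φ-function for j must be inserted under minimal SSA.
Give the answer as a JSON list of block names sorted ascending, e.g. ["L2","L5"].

idom tree: L1←L0 L2←L1 L3←L1 L4←L0 L5←L0
Join-block Dom:
  L1: preds {L0,L2}: {L0} ∩ {L0,L1,L2} = {L0}; idom=L0
  L4: preds {L0,L2}: {L0} ∩ {L0,L1,L2} = {L0}; idom=L0
  L5: preds {L2,L4}: {L0,L1,L2} ∩ {L0,L4} = {L0}; idom=L0

Frontier:
  L1←L0: walk · to L0
  L1←L2: walk L2→L1 to L0
  L4←L0: walk · to L0
  L4←L2: walk L2→L1 to L0
  L5←L2: walk L2→L1 to L0
  L5←L4: walk L4 to L0
  DF(L0)=∅
  DF(L1)={L1,L4,L5}
  DF(L2)={L1,L4,L5}
  DF(L3)=∅
  DF(L4)={L5}
  DF(L5)=∅

φ for j: defs {L0,L4}
  DF⁺ = {L5}

Answer: ["L5"]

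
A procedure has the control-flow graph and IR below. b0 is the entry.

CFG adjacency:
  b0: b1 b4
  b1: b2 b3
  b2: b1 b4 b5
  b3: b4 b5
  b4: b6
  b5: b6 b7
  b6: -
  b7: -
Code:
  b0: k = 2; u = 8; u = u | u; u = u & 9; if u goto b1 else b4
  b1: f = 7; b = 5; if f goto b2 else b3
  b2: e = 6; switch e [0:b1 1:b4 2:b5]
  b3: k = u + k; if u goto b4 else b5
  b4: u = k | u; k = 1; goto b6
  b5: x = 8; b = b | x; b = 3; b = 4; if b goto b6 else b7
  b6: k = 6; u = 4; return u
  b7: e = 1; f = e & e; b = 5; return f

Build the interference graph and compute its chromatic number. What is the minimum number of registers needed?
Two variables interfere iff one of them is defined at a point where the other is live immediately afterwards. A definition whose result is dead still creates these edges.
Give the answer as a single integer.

def/use:
  b0 def {k,u} use ∅
  b1 def {b,f} use ∅
  b2 def {e} use ∅
  b3 def {k} use {k,u}
  b4 def {k,u} use {k,u}
  b5 def {b,x} use {b}
  b6 def {k,u} use ∅
  b7 def {b,e,f} use ∅

Backward fixpoint:
  b0: in=∅ out={k,u}
  b1: in={k,u} out={b,k,u}
  b2: in={b,k,u} out={b,k,u}
  b3: in={b,k,u} out={b,k,u}
  b4: in={k,u} out=∅
  b5: in={b} out=∅
  b6: in=∅ out=∅
  b7: in=∅ out=∅

Interfere edges:
  b — {e,f,k,u,x}
  e — {b,k,u}
  f — {b,k,u}
  k — {b,e,f,u}
  u — {b,e,f,k}
  x — {b}

Registers:
  lower bound: {b,e,k,u} mutually conflict ⇒ χ ≥ 4
  assign b→r0 e→r3 f→r3 k→r1 u→r2 x→r1 — no edge inside a register ⇒ χ ≤ 4
  χ = 4

Answer: 4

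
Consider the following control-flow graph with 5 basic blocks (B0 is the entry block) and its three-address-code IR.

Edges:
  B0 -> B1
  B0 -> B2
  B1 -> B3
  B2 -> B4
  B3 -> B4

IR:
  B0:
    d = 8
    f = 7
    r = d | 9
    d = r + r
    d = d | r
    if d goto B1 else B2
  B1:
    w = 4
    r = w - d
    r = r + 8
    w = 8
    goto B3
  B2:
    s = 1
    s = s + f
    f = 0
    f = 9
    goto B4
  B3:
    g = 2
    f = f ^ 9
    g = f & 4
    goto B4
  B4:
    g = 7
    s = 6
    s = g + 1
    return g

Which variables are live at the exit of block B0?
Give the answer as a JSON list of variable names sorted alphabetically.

Answer: ["d", "f"]

Analysis:
Per-block:
  B0: def={d,f,r} ue=∅
  B1: def={r,w} ue={d}
  B2: def={f,s} ue={f}
  B3: def={f,g} ue={f}
  B4: def={g,s} ue=∅

Backward fixpoint:
  B0 li=∅ lo={d,f}
  B1 li={d,f} lo={f}
  B2 li={f} lo=∅
  B3 li={f} lo=∅
  B4 li=∅ lo=∅

live-out(B0) = ["d", "f"]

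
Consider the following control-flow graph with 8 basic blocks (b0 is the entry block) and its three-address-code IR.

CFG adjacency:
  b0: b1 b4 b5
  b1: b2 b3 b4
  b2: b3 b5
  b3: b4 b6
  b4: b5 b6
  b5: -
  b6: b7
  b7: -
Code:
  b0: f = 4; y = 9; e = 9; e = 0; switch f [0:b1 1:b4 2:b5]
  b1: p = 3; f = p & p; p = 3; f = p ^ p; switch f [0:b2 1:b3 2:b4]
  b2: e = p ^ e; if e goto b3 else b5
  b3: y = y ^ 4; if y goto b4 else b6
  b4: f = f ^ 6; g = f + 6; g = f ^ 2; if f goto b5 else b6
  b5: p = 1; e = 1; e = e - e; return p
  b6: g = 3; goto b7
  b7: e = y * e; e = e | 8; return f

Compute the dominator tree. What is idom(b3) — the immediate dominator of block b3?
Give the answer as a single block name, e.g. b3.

Answer: b1

Analysis:
idom tree: b1←b0 b2←b1 b3←b1 b4←b0 b5←b0 b6←b0 b7←b6
Dom at joins:
  b3: preds {b1,b2}: {b0,b1} ∩ {b0,b1,b2} = {b0,b1}; idom=b1
  b4: preds {b0,b1,b3}: {b0} ∩ {b0,b1} ∩ {b0,b1,b3} = {b0}; idom=b0
  b5: preds {b0,b2,b4}: {b0} ∩ {b0,b1,b2} ∩ {b0,b4} = {b0}; idom=b0
  b6: preds {b3,b4}: {b0,b1,b3} ∩ {b0,b4} = {b0}; idom=b0

idom(b3) = b1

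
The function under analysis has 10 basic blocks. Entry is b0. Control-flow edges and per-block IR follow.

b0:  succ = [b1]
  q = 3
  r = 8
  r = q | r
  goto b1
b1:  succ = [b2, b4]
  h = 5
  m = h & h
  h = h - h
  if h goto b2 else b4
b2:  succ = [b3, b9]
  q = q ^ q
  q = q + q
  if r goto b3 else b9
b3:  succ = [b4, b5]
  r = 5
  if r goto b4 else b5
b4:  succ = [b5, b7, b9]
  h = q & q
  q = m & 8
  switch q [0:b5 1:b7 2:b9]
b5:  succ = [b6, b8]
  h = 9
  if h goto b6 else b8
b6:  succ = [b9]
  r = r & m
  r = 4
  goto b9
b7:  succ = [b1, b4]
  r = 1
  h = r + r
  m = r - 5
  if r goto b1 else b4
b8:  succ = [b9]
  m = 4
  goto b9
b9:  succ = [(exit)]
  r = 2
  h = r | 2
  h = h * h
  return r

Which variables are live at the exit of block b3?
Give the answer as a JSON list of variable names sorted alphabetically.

Answer: ["m", "q", "r"]

Working:
Per-block:
  b0: {q,r} / ∅
  b1: {h,m} / ∅
  b2: {q} / {q,r}
  b3: {r} / ∅
  b4: {h,q} / {m,q}
  b5: {h} / ∅
  b6: {r} / {m,r}
  b7: {h,m,r} / ∅
  b8: {m} / ∅
  b9: {h,r} / ∅

Liveness:
  b0: in=∅ out={q,r}
  b1: in={q,r} out={m,q,r}
  b2: in={m,q,r} out={m,q}
  b3: in={m,q} out={m,q,r}
  b4: in={m,q,r} out={m,q,r}
  b5: in={m,r} out={m,r}
  b6: in={m,r} out=∅
  b7: in={q} out={m,q,r}
  b8: in=∅ out=∅
  b9: in=∅ out=∅

live-out(b3) = ["m", "q", "r"]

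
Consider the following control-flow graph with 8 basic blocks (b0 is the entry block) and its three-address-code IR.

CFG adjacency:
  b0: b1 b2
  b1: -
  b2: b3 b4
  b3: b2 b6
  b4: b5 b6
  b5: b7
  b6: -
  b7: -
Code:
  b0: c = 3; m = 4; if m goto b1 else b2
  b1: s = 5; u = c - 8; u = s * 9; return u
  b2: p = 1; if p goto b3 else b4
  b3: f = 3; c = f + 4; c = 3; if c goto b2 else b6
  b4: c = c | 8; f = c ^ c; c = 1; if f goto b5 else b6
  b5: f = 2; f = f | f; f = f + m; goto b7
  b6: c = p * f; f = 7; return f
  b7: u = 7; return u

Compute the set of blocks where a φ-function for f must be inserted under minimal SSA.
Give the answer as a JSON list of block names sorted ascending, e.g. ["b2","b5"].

Answer: ["b2", "b6"]

Working:
idom tree: b1←b0 b2←b0 b3←b2 b4←b2 b5←b4 b6←b2 b7←b5
Dom at joins:
  b2: preds {b0,b3}: {b0} ∩ {b0,b2,b3} = {b0}; idom=b0
  b6: preds {b3,b4}: {b0,b2,b3} ∩ {b0,b2,b4} = {b0,b2}; idom=b2

DF derivation:
  join b2 pred b0: · stop@b0
  join b2 pred b3: b3→b2 stop@b0
  join b6 pred b3: b3 stop@b2
  join b6 pred b4: b4 stop@b2
  b0: DF=∅
  b1: DF=∅
  b2: DF={b2}
  b3: DF={b2,b6}
  b4: DF={b6}
  b5: DF=∅
  b6: DF=∅
  b7: DF=∅

φ for f: defs {b3,b4,b5,b6}
  DF⁺ = {b2,b6}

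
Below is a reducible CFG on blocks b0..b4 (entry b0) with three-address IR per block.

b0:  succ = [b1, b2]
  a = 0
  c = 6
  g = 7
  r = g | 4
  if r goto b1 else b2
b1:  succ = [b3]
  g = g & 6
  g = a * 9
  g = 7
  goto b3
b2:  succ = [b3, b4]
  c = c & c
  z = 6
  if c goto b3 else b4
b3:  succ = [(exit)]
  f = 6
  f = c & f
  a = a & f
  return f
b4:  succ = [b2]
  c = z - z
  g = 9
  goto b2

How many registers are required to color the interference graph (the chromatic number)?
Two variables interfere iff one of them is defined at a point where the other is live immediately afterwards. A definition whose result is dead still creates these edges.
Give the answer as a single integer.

Answer: 4

Derivation:
Block summaries:
  b0: {a,c,g,r} / ∅
  b1: {g} / {a,g}
  b2: {c,z} / {c}
  b3: {a,f} / {a,c}
  b4: {c,g} / {z}

Live sets:
  live b0: ∅→{a,c,g}
  live b1: {a,c,g}→{a,c}
  live b2: {a,c}→{a,c,z}
  live b3: {a,c}→∅
  live b4: {a,z}→{a,c}

Conflict graph:
  a↔{c,f,g,r,z}
  c↔{a,f,g,r,z}
  f↔{a,c}
  g↔{a,c,r}
  r↔{a,c,g}
  z↔{a,c}

Chromatic number:
  lower bound: {a,c,g,r} mutually conflict ⇒ χ ≥ 4
  4-colouring: R0={a}  R1={c}  R2={f,g,z}  R3={r}
  χ = 4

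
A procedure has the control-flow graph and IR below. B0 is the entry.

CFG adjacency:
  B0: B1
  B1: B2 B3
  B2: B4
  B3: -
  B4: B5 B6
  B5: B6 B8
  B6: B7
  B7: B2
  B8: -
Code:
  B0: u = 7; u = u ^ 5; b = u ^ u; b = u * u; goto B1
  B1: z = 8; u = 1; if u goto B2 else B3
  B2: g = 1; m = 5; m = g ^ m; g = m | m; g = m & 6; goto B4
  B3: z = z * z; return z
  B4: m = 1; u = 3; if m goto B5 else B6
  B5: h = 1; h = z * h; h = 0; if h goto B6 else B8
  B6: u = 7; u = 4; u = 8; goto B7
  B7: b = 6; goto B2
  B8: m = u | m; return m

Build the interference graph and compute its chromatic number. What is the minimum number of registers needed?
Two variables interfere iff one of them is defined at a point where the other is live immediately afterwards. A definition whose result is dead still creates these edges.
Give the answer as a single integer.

Block summaries:
  B0: {b,u} / ∅
  B1: {u,z} / ∅
  B2: {g,m} / ∅
  B3: {z} / {z}
  B4: {m,u} / ∅
  B5: {h} / {z}
  B6: {u} / ∅
  B7: {b} / ∅
  B8: {m} / {m,u}

Backward fixpoint:
  B0: in=∅ out=∅
  B1: in=∅ out={z}
  B2: in={z} out={z}
  B3: in={z} out=∅
  B4: in={z} out={m,u,z}
  B5: in={m,u,z} out={m,u,z}
  B6: in={z} out={z}
  B7: in={z} out={z}
  B8: in={m,u} out=∅

Interference:
  b: {u,z}
  g: {m,z}
  h: {m,u,z}
  m: {g,h,u,z}
  u: {b,h,m,z}
  z: {b,g,h,m,u}

Colouring:
  lower bound: {h,m,u,z} mutually conflict ⇒ χ ≥ 4
  assign b→R1 g→R2 h→R3 m→R1 u→R2 z→R0 — no edge inside a register ⇒ χ ≤ 4
  χ = 4

Answer: 4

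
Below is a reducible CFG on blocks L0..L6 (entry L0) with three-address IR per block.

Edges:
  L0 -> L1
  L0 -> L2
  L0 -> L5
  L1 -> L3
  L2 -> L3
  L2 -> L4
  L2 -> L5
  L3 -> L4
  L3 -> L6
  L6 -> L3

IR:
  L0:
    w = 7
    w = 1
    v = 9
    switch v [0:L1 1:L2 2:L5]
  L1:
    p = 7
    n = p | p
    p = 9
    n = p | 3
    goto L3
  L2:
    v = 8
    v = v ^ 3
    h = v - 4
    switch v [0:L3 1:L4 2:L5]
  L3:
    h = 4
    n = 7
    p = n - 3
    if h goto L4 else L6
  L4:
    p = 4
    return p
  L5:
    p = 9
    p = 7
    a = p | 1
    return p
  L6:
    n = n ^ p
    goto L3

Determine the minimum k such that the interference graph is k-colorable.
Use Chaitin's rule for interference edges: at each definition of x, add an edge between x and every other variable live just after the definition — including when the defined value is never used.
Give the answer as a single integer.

Answer: 3

Analysis:
def/use:
  L0 def {v,w} use ∅
  L1 def {n,p} use ∅
  L2 def {h,v} use ∅
  L3 def {h,n,p} use ∅
  L4 def {p} use ∅
  L5 def {a,p} use ∅
  L6 def {n} use {n,p}

Live sets:
  L0 li=∅ lo=∅
  L1 li=∅ lo=∅
  L2 li=∅ lo=∅
  L3 li=∅ lo={n,p}
  L4 li=∅ lo=∅
  L5 li=∅ lo=∅
  L6 li={n,p} lo=∅

Conflict graph:
  a↔{p}
  h↔{n,p,v}
  n↔{h,p}
  p↔{a,h,n}
  v↔{h}
  w↔∅

Registers:
  {h,n,p} pairwise interfere (3-clique) ⇒ χ ≥ 3
  3-colouring: r0={a,h,w}  r1={p,v}  r2={n}
  χ = 3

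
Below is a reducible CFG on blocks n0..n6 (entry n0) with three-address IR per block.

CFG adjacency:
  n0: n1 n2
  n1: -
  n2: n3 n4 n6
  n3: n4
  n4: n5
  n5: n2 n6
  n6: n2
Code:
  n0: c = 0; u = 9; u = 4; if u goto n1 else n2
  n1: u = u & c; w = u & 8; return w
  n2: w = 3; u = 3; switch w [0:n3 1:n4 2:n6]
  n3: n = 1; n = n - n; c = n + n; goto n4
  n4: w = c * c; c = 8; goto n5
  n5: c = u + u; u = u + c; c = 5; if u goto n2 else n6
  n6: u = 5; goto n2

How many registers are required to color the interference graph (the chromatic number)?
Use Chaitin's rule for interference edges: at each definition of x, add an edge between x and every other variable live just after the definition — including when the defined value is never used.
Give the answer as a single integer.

Block summaries:
  n0: {c,u} / ∅
  n1: {u,w} / {c,u}
  n2: {u,w} / ∅
  n3: {c,n} / ∅
  n4: {c,w} / {c}
  n5: {c,u} / {u}
  n6: {u} / ∅

Backward fixpoint:
  n0: in=∅ out={c,u}
  n1: in={c,u} out=∅
  n2: in={c} out={c,u}
  n3: in={u} out={c,u}
  n4: in={c,u} out={u}
  n5: in={u} out={c}
  n6: in={c} out={c}

Conflict graph:
  c: {u,w}
  n: {u}
  u: {c,n,w}
  w: {c,u}

Chromatic number:
  lower bound: {c,u,w} mutually conflict ⇒ χ ≥ 3
  3-colouring: r0={u}  r1={c,n}  r2={w}
  χ = 3

Answer: 3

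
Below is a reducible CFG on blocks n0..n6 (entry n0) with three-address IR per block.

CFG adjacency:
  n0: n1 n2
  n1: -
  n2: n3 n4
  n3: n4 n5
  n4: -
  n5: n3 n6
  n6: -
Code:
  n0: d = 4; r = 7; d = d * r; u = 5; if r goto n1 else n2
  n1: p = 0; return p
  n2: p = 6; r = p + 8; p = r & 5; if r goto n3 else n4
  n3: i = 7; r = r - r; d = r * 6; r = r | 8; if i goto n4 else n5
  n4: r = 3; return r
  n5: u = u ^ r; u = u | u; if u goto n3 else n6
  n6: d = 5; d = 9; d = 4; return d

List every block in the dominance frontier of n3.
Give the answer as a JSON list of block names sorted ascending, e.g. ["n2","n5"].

idom tree: n1←n0 n2←n0 n3←n2 n4←n2 n5←n3 n6←n5
Dom at joins:
  n3: preds {n2,n5}: {n0,n2} ∩ {n0,n2,n3,n5} = {n0,n2}; idom=n2
  n4: preds {n2,n3}: {n0,n2} ∩ {n0,n2,n3} = {n0,n2}; idom=n2

DF derivation:
  join n3 pred n2: · stop@n2
  join n3 pred n5: n5→n3 stop@n2
  join n4 pred n2: · stop@n2
  join n4 pred n3: n3 stop@n2
  n0: DF=∅
  n1: DF=∅
  n2: DF=∅
  n3: DF={n3,n4}
  n4: DF=∅
  n5: DF={n3}
  n6: DF=∅

DF(n3) = ["n3", "n4"]

Answer: ["n3", "n4"]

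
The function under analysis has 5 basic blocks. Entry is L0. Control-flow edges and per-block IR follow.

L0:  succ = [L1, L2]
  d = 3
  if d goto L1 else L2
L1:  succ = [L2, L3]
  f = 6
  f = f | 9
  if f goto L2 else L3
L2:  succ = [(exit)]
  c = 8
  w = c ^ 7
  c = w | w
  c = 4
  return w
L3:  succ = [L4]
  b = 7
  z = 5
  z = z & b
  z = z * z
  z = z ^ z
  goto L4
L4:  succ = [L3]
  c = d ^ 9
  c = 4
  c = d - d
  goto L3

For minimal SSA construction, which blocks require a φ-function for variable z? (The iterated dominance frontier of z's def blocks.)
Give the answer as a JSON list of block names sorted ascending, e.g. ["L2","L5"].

Answer: ["L3"]

Analysis:
idom tree: L1←L0 L2←L0 L3←L1 L4←L3
Dom∩ at merges:
  L2: preds {L0,L1}: {L0} ∩ {L0,L1} = {L0}; idom=L0
  L3: preds {L1,L4}: {L0,L1} ∩ {L0,L1,L3,L4} = {L0,L1}; idom=L1

DF walk-up:
  join L2 pred L0: · stop@L0
  join L2 pred L1: L1 stop@L0
  join L3 pred L1: · stop@L1
  join L3 pred L4: L4→L3 stop@L1
  L0 → ∅
  L1 → {L2}
  L2 → ∅
  L3 → {L3}
  L4 → {L3}

φ for z: defs {L3}
  DF⁺ = {L3}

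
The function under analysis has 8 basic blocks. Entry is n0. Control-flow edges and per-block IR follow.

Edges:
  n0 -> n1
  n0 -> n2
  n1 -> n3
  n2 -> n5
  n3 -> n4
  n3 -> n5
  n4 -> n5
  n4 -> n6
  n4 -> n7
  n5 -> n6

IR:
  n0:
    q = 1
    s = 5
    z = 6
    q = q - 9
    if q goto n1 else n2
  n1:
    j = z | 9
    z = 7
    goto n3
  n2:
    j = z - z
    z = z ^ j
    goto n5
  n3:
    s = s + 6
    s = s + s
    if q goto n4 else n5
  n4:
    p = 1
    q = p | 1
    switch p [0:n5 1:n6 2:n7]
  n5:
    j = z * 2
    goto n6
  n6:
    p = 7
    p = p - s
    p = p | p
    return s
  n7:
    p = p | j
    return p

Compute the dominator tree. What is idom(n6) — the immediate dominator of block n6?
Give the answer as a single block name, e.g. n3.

Answer: n0

Analysis:
idom tree: n1←n0 n2←n0 n3←n1 n4←n3 n5←n0 n6←n0 n7←n4
Join-block Dom:
  n5: preds {n2,n3,n4}: {n0,n2} ∩ {n0,n1,n3} ∩ {n0,n1,n3,n4} = {n0}; idom=n0
  n6: preds {n4,n5}: {n0,n1,n3,n4} ∩ {n0,n5} = {n0}; idom=n0

idom(n6) = n0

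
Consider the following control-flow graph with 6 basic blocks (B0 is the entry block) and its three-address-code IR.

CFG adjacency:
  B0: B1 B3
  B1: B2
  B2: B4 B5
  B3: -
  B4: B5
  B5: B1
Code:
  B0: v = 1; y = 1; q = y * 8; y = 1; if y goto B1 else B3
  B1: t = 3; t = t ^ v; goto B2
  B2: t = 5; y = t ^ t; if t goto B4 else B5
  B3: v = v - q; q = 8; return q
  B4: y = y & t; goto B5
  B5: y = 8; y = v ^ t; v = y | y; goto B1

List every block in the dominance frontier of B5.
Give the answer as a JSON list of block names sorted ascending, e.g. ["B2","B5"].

idom tree: B1←B0 B2←B1 B3←B0 B4←B2 B5←B2
Dom∩ at merges:
  B1: preds {B0,B5}: {B0} ∩ {B0,B1,B2,B5} = {B0}; idom=B0
  B5: preds {B2,B4}: {B0,B1,B2} ∩ {B0,B1,B2,B4} = {B0,B1,B2}; idom=B2

DF derivation:
  B1←B0: walk · to B0
  B1←B5: walk B5→B2→B1 to B0
  B5←B2: walk · to B2
  B5←B4: walk B4 to B2
  B0: DF=∅
  B1: DF={B1}
  B2: DF={B1}
  B3: DF=∅
  B4: DF={B5}
  B5: DF={B1}

DF(B5) = ["B1"]

Answer: ["B1"]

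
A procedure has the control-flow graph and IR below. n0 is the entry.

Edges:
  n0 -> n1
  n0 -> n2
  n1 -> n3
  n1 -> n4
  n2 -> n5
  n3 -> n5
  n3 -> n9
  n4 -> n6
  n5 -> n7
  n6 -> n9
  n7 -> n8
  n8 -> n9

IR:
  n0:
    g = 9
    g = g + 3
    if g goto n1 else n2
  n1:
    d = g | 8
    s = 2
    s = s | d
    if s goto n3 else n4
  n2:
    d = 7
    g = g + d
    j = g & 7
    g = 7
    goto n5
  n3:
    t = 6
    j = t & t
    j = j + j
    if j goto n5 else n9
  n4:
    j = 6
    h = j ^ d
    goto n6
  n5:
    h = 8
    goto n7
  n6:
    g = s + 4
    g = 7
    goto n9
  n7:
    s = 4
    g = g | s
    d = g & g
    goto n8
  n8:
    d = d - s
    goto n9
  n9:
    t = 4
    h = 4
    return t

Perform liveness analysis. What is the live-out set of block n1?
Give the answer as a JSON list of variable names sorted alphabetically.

Per-block:
  n0 def {g} use ∅
  n1 def {d,s} use {g}
  n2 def {d,g,j} use {g}
  n3 def {j,t} use ∅
  n4 def {h,j} use {d}
  n5 def {h} use ∅
  n6 def {g} use {s}
  n7 def {d,g,s} use {g}
  n8 def {d} use {d,s}
  n9 def {h,t} use ∅

Backward fixpoint:
  n0 li=∅ lo={g}
  n1 li={g} lo={d,g,s}
  n2 li={g} lo={g}
  n3 li={g} lo={g}
  n4 li={d,s} lo={s}
  n5 li={g} lo={g}
  n6 li={s} lo=∅
  n7 li={g} lo={d,s}
  n8 li={d,s} lo=∅
  n9 li=∅ lo=∅

live-out(n1) = ["d", "g", "s"]

Answer: ["d", "g", "s"]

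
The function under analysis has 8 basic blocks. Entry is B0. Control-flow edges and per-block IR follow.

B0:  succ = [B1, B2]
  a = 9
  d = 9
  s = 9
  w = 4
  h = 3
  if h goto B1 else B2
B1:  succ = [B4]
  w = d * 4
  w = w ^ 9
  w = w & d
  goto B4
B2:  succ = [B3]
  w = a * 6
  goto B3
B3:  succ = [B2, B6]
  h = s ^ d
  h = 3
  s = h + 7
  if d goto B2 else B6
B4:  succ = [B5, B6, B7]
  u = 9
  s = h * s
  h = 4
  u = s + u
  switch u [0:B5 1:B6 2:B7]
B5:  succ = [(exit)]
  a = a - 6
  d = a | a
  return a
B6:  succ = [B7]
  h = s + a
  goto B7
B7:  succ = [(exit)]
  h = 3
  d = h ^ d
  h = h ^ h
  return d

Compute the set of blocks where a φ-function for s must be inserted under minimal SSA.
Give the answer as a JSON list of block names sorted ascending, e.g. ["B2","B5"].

idom tree: B1←B0 B2←B0 B3←B2 B4←B1 B5←B4 B6←B0 B7←B0
Dom∩ at merges:
  B2: preds {B0,B3}: {B0} ∩ {B0,B2,B3} = {B0}; idom=B0
  B6: preds {B3,B4}: {B0,B2,B3} ∩ {B0,B1,B4} = {B0}; idom=B0
  B7: preds {B4,B6}: {B0,B1,B4} ∩ {B0,B6} = {B0}; idom=B0

Frontier:
  B2←B0: walk · to B0
  B2←B3: walk B3→B2 to B0
  B6←B3: walk B3→B2 to B0
  B6←B4: walk B4→B1 to B0
  B7←B4: walk B4→B1 to B0
  B7←B6: walk B6 to B0
  DF(B0)=∅
  DF(B1)={B6,B7}
  DF(B2)={B2,B6}
  DF(B3)={B2,B6}
  DF(B4)={B6,B7}
  DF(B5)=∅
  DF(B6)={B7}
  DF(B7)=∅

φ for s: defs {B0,B3,B4}
  DF⁺ = {B2,B6,B7}

Answer: ["B2", "B6", "B7"]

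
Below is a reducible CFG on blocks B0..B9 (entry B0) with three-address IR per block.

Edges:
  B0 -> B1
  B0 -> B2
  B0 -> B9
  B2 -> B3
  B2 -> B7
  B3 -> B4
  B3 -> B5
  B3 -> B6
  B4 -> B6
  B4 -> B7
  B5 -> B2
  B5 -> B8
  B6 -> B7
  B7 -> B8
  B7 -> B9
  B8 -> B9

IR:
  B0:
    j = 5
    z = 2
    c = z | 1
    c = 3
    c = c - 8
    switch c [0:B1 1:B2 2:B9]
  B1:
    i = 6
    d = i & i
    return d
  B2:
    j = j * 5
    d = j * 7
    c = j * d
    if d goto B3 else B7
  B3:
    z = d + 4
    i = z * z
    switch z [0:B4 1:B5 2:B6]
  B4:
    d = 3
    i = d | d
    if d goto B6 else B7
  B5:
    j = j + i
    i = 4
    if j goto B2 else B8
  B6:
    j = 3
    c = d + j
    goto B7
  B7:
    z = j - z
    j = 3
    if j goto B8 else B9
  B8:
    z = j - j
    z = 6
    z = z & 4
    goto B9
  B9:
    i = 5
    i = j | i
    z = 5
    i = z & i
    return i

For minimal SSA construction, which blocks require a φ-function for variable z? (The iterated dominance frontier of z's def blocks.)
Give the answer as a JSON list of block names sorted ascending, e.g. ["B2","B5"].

Answer: ["B2", "B7", "B8", "B9"]

Analysis:
idom tree: B1←B0 B2←B0 B3←B2 B4←B3 B5←B3 B6←B3 B7←B2 B8←B2 B9←B0
Join-block Dom:
  B2: preds {B0,B5}: {B0} ∩ {B0,B2,B3,B5} = {B0}; idom=B0
  B6: preds {B3,B4}: {B0,B2,B3} ∩ {B0,B2,B3,B4} = {B0,B2,B3}; idom=B3
  B7: preds {B2,B4,B6}: {B0,B2} ∩ {B0,B2,B3,B4} ∩ {B0,B2,B3,B6} = {B0,B2}; idom=B2
  B8: preds {B5,B7}: {B0,B2,B3,B5} ∩ {B0,B2,B7} = {B0,B2}; idom=B2
  B9: preds {B0,B7,B8}: {B0} ∩ {B0,B2,B7} ∩ {B0,B2,B8} = {B0}; idom=B0

Frontier:
  join B2 pred B0: · stop@B0
  join B2 pred B5: B5→B3→B2 stop@B0
  join B6 pred B3: · stop@B3
  join B6 pred B4: B4 stop@B3
  join B7 pred B2: · stop@B2
  join B7 pred B4: B4→B3 stop@B2
  join B7 pred B6: B6→B3 stop@B2
  join B8 pred B5: B5→B3 stop@B2
  join B8 pred B7: B7 stop@B2
  join B9 pred B0: · stop@B0
  join B9 pred B7: B7→B2 stop@B0
  join B9 pred B8: B8→B2 stop@B0
  B0 → ∅
  B1 → ∅
  B2 → {B2,B9}
  B3 → {B2,B7,B8}
  B4 → {B6,B7}
  B5 → {B2,B8}
  B6 → {B7}
  B7 → {B8,B9}
  B8 → {B9}
  B9 → ∅

φ for z: defs {B0,B3,B7,B8,B9}
  DF⁺ = {B2,B7,B8,B9}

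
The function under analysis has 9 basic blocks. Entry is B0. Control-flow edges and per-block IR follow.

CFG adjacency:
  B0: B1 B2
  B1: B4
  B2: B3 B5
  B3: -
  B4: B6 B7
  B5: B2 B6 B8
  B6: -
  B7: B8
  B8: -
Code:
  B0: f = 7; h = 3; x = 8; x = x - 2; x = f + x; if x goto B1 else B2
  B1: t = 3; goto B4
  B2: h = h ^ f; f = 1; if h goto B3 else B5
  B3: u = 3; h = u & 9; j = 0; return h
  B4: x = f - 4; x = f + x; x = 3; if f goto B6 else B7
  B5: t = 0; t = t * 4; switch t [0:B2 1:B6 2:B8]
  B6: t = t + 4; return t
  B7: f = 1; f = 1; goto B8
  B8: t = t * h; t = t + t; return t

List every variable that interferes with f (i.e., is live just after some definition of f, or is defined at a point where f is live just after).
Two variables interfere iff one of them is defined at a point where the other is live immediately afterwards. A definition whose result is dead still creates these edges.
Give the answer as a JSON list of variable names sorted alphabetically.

Answer: ["h", "t", "x"]

Derivation:
Per-block:
  B0: {f,h,x} / ∅
  B1: {t} / ∅
  B2: {f,h} / {f,h}
  B3: {h,j,u} / ∅
  B4: {x} / {f}
  B5: {t} / ∅
  B6: {t} / {t}
  B7: {f} / ∅
  B8: {t} / {h,t}

Live sets:
  B0 li=∅ lo={f,h}
  B1 li={f,h} lo={f,h,t}
  B2 li={f,h} lo={f,h}
  B3 li=∅ lo=∅
  B4 li={f,h,t} lo={h,t}
  B5 li={f,h} lo={f,h,t}
  B6 li={t} lo=∅
  B7 li={h,t} lo={h,t}
  B8 li={h,t} lo=∅

Conflict graph:
  f: {h,t,x}
  h: {f,j,t,x}
  j: {h}
  t: {f,h,x}
  u: ∅
  x: {f,h,t}

N(f) = ["h", "t", "x"]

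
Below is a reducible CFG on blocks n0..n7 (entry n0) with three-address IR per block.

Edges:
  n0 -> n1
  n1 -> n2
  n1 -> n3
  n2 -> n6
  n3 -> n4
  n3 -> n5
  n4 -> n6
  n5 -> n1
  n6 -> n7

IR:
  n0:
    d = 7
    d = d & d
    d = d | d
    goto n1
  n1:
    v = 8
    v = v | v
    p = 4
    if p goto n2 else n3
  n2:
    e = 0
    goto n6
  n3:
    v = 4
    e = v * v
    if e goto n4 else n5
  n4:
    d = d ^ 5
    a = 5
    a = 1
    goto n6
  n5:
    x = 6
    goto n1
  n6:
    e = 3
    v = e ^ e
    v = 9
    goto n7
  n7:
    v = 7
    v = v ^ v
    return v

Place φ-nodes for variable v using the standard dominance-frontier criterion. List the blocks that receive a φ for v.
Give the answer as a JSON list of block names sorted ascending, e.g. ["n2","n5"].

Answer: ["n1", "n6"]

Working:
idom tree: n1←n0 n2←n1 n3←n1 n4←n3 n5←n3 n6←n1 n7←n6
Dom∩ at merges:
  n1: preds {n0,n5}: {n0} ∩ {n0,n1,n3,n5} = {n0}; idom=n0
  n6: preds {n2,n4}: {n0,n1,n2} ∩ {n0,n1,n3,n4} = {n0,n1}; idom=n1

DF walk-up:
  join n1 pred n0: · stop@n0
  join n1 pred n5: n5→n3→n1 stop@n0
  join n6 pred n2: n2 stop@n1
  join n6 pred n4: n4→n3 stop@n1
  n0: DF=∅
  n1: DF={n1}
  n2: DF={n6}
  n3: DF={n1,n6}
  n4: DF={n6}
  n5: DF={n1}
  n6: DF=∅
  n7: DF=∅

φ for v: defs {n1,n3,n6,n7}
  DF⁺ = {n1,n6}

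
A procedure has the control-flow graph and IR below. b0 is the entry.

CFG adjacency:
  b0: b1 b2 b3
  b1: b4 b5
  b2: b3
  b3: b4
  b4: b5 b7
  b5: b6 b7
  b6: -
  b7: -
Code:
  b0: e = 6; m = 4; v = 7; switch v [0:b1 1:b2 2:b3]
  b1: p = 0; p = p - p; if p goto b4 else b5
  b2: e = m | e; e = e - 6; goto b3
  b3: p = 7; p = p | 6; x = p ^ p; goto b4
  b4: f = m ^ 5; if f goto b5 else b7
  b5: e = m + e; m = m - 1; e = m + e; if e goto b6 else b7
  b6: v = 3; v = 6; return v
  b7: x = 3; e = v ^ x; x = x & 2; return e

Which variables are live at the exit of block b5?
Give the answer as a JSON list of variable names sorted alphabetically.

Per-block:
  b0 def {e,m,v} use ∅
  b1 def {p} use ∅
  b2 def {e} use {e,m}
  b3 def {p,x} use ∅
  b4 def {f} use {m}
  b5 def {e,m} use {e,m}
  b6 def {v} use ∅
  b7 def {e,x} use {v}

Backward fixpoint:
  live b0: ∅→{e,m,v}
  live b1: {e,m,v}→{e,m,v}
  live b2: {e,m,v}→{e,m,v}
  live b3: {e,m,v}→{e,m,v}
  live b4: {e,m,v}→{e,m,v}
  live b5: {e,m,v}→{v}
  live b6: ∅→∅
  live b7: {v}→∅

live-out(b5) = ["v"]

Answer: ["v"]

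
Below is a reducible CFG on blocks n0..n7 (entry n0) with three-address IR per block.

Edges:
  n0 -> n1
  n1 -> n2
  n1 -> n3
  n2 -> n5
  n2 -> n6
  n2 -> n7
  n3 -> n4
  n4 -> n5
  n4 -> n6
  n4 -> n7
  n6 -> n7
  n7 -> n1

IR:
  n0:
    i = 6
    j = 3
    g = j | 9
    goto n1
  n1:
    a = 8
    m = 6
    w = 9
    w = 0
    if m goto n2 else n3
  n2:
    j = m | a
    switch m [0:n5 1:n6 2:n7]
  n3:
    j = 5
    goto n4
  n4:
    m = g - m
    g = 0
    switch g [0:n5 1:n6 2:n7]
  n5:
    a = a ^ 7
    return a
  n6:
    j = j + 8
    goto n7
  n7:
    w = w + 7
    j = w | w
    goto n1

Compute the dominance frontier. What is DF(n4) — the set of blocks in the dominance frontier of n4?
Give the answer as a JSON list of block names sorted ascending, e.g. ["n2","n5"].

Answer: ["n5", "n6", "n7"]

Working:
idom tree: n1←n0 n2←n1 n3←n1 n4←n3 n5←n1 n6←n1 n7←n1
Dom at joins:
  n1: preds {n0,n7}: {n0} ∩ {n0,n1,n7} = {n0}; idom=n0
  n5: preds {n2,n4}: {n0,n1,n2} ∩ {n0,n1,n3,n4} = {n0,n1}; idom=n1
  n6: preds {n2,n4}: {n0,n1,n2} ∩ {n0,n1,n3,n4} = {n0,n1}; idom=n1
  n7: preds {n2,n4,n6}: {n0,n1,n2} ∩ {n0,n1,n3,n4} ∩ {n0,n1,n6} = {n0,n1}; idom=n1

DF walk-up:
  join n1 pred n0: · stop@n0
  join n1 pred n7: n7→n1 stop@n0
  join n5 pred n2: n2 stop@n1
  join n5 pred n4: n4→n3 stop@n1
  join n6 pred n2: n2 stop@n1
  join n6 pred n4: n4→n3 stop@n1
  join n7 pred n2: n2 stop@n1
  join n7 pred n4: n4→n3 stop@n1
  join n7 pred n6: n6 stop@n1
  n0 → ∅
  n1 → {n1}
  n2 → {n5,n6,n7}
  n3 → {n5,n6,n7}
  n4 → {n5,n6,n7}
  n5 → ∅
  n6 → {n7}
  n7 → {n1}

DF(n4) = ["n5", "n6", "n7"]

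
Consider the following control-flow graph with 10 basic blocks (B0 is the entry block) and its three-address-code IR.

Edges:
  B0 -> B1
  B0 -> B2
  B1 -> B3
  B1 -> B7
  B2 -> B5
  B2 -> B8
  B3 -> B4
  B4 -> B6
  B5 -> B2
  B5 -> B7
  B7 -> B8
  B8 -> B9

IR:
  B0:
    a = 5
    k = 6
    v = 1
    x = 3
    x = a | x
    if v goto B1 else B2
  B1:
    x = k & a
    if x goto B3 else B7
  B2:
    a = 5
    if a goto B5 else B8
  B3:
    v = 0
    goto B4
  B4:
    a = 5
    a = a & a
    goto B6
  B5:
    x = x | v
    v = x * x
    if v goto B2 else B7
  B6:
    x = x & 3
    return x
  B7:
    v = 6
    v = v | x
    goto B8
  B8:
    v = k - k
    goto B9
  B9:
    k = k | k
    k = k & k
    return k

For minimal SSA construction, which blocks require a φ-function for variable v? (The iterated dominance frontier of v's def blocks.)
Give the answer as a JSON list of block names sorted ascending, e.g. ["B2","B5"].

Answer: ["B2", "B7", "B8"]

Derivation:
idom tree: B1←B0 B2←B0 B3←B1 B4←B3 B5←B2 B6←B4 B7←B0 B8←B0 B9←B8
Join-block Dom:
  B2: preds {B0,B5}: {B0} ∩ {B0,B2,B5} = {B0}; idom=B0
  B7: preds {B1,B5}: {B0,B1} ∩ {B0,B2,B5} = {B0}; idom=B0
  B8: preds {B2,B7}: {B0,B2} ∩ {B0,B7} = {B0}; idom=B0

DF walk-up:
  B2←B0: walk · to B0
  B2←B5: walk B5→B2 to B0
  B7←B1: walk B1 to B0
  B7←B5: walk B5→B2 to B0
  B8←B2: walk B2 to B0
  B8←B7: walk B7 to B0
  B0: DF=∅
  B1: DF={B7}
  B2: DF={B2,B7,B8}
  B3: DF=∅
  B4: DF=∅
  B5: DF={B2,B7}
  B6: DF=∅
  B7: DF={B8}
  B8: DF=∅
  B9: DF=∅

φ for v: defs {B0,B3,B5,B7,B8}
  DF⁺ = {B2,B7,B8}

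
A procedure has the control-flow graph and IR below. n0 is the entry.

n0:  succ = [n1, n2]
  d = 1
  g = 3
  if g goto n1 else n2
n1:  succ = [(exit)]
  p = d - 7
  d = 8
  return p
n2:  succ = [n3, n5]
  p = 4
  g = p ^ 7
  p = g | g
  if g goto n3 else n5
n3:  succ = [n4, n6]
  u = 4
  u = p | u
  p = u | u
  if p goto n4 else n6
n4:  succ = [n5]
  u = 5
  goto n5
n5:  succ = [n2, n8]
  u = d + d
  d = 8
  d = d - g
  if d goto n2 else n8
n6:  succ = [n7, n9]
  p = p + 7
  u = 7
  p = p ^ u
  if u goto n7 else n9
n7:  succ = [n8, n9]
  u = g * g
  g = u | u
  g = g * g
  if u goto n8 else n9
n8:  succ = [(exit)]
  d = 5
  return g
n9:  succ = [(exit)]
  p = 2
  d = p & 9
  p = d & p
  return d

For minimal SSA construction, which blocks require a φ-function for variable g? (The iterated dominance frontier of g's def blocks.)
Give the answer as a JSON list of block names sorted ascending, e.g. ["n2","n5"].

idom tree: n1←n0 n2←n0 n3←n2 n4←n3 n5←n2 n6←n3 n7←n6 n8←n2 n9←n6
Dom at joins:
  n2: preds {n0,n5}: {n0} ∩ {n0,n2,n5} = {n0}; idom=n0
  n5: preds {n2,n4}: {n0,n2} ∩ {n0,n2,n3,n4} = {n0,n2}; idom=n2
  n8: preds {n5,n7}: {n0,n2,n5} ∩ {n0,n2,n3,n6,n7} = {n0,n2}; idom=n2
  n9: preds {n6,n7}: {n0,n2,n3,n6} ∩ {n0,n2,n3,n6,n7} = {n0,n2,n3,n6}; idom=n6

DF derivation:
  join n2 pred n0: · stop@n0
  join n2 pred n5: n5→n2 stop@n0
  join n5 pred n2: · stop@n2
  join n5 pred n4: n4→n3 stop@n2
  join n8 pred n5: n5 stop@n2
  join n8 pred n7: n7→n6→n3 stop@n2
  join n9 pred n6: · stop@n6
  join n9 pred n7: n7 stop@n6
  n0: DF=∅
  n1: DF=∅
  n2: DF={n2}
  n3: DF={n5,n8}
  n4: DF={n5}
  n5: DF={n2,n8}
  n6: DF={n8}
  n7: DF={n8,n9}
  n8: DF=∅
  n9: DF=∅

φ for g: defs {n0,n2,n7}
  DF⁺ = {n2,n8,n9}

Answer: ["n2", "n8", "n9"]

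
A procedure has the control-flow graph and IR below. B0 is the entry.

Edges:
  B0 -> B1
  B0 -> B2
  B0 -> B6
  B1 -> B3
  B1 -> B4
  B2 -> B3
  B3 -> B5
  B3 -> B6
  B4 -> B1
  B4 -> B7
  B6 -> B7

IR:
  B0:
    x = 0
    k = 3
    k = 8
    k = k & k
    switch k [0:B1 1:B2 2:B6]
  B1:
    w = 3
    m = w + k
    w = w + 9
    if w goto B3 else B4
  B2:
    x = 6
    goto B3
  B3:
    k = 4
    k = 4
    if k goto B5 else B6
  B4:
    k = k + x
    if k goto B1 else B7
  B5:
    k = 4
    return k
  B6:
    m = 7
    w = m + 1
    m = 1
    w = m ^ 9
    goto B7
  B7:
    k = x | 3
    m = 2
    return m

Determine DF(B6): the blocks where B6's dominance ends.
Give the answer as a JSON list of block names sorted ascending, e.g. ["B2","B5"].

idom tree: B1←B0 B2←B0 B3←B0 B4←B1 B5←B3 B6←B0 B7←B0
Dom at joins:
  B1: preds {B0,B4}: {B0} ∩ {B0,B1,B4} = {B0}; idom=B0
  B3: preds {B1,B2}: {B0,B1} ∩ {B0,B2} = {B0}; idom=B0
  B6: preds {B0,B3}: {B0} ∩ {B0,B3} = {B0}; idom=B0
  B7: preds {B4,B6}: {B0,B1,B4} ∩ {B0,B6} = {B0}; idom=B0

Frontier:
  B1←B0: walk · to B0
  B1←B4: walk B4→B1 to B0
  B3←B1: walk B1 to B0
  B3←B2: walk B2 to B0
  B6←B0: walk · to B0
  B6←B3: walk B3 to B0
  B7←B4: walk B4→B1 to B0
  B7←B6: walk B6 to B0
  DF(B0)=∅
  DF(B1)={B1,B3,B7}
  DF(B2)={B3}
  DF(B3)={B6}
  DF(B4)={B1,B7}
  DF(B5)=∅
  DF(B6)={B7}
  DF(B7)=∅

DF(B6) = ["B7"]

Answer: ["B7"]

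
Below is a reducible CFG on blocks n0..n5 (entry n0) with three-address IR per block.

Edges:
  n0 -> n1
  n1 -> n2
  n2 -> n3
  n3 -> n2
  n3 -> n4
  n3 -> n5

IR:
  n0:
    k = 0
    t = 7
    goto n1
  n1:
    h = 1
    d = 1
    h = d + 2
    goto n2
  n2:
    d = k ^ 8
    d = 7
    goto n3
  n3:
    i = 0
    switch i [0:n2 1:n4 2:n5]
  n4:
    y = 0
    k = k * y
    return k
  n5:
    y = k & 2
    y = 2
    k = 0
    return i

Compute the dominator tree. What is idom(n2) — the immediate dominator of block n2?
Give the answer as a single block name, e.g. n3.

idom tree: n1←n0 n2←n1 n3←n2 n4←n3 n5←n3
Join-block Dom:
  n2: preds {n1,n3}: {n0,n1} ∩ {n0,n1,n2,n3} = {n0,n1}; idom=n1

idom(n2) = n1

Answer: n1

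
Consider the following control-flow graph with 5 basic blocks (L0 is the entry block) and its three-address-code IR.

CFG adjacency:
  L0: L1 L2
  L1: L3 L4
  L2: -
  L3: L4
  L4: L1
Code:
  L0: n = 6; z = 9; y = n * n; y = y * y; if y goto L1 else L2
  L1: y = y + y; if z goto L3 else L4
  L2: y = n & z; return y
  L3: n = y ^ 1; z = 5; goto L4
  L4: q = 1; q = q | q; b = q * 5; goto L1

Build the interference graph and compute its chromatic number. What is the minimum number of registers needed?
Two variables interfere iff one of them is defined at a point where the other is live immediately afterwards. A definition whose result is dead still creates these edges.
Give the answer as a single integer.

Per-block:
  L0: def={n,y,z} ue=∅
  L1: def={y} ue={y,z}
  L2: def={y} ue={n,z}
  L3: def={n,z} ue={y}
  L4: def={b,q} ue=∅

Backward fixpoint:
  L0 li=∅ lo={n,y,z}
  L1 li={y,z} lo={y,z}
  L2 li={n,z} lo=∅
  L3 li={y} lo={y,z}
  L4 li={y,z} lo={y,z}

Interference:
  b↔{y,z}
  n↔{y,z}
  q↔{y,z}
  y↔{b,n,q,z}
  z↔{b,n,q,y}

Registers:
  {b,y,z} pairwise interfere (3-clique) ⇒ χ ≥ 3
  assign b→c2 n→c2 q→c2 y→c0 z→c1 — no edge inside a register ⇒ χ ≤ 3
  χ = 3

Answer: 3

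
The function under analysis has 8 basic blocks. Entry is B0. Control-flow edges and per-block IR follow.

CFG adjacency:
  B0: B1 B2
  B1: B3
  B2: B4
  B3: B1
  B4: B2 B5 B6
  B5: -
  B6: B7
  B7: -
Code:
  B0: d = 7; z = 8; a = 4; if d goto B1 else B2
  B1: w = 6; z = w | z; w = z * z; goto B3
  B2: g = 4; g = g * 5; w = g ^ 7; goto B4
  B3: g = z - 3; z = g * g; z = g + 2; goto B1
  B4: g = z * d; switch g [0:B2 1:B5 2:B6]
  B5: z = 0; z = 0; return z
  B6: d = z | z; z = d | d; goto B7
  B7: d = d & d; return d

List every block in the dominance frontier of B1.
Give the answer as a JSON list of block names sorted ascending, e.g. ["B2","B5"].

Answer: ["B1"]

Analysis:
idom tree: B1←B0 B2←B0 B3←B1 B4←B2 B5←B4 B6←B4 B7←B6
Dom∩ at merges:
  B1: preds {B0,B3}: {B0} ∩ {B0,B1,B3} = {B0}; idom=B0
  B2: preds {B0,B4}: {B0} ∩ {B0,B2,B4} = {B0}; idom=B0

DF walk-up:
  join B1 pred B0: · stop@B0
  join B1 pred B3: B3→B1 stop@B0
  join B2 pred B0: · stop@B0
  join B2 pred B4: B4→B2 stop@B0
  B0: DF=∅
  B1: DF={B1}
  B2: DF={B2}
  B3: DF={B1}
  B4: DF={B2}
  B5: DF=∅
  B6: DF=∅
  B7: DF=∅

DF(B1) = ["B1"]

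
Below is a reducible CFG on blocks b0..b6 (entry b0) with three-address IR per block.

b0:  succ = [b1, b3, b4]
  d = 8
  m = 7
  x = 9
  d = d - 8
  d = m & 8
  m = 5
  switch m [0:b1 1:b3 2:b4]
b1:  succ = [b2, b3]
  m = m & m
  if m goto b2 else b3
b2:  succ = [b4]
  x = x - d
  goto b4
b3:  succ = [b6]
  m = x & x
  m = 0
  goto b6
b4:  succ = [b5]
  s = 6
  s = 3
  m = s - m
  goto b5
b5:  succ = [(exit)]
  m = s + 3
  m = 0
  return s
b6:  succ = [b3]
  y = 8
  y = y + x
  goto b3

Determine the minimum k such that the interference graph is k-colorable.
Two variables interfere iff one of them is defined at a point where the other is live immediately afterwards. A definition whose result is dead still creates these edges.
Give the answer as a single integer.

Answer: 3

Analysis:
def/use:
  b0 def {d,m,x} use ∅
  b1 def {m} use {m}
  b2 def {x} use {d,x}
  b3 def {m} use {x}
  b4 def {m,s} use {m}
  b5 def {m} use {s}
  b6 def {y} use {x}

Backward fixpoint:
  b0: in=∅ out={d,m,x}
  b1: in={d,m,x} out={d,m,x}
  b2: in={d,m,x} out={m}
  b3: in={x} out={x}
  b4: in={m} out={s}
  b5: in={s} out=∅
  b6: in={x} out={x}

Interfere edges:
  d — {m,x}
  m — {d,s,x}
  s — {m}
  x — {d,m,y}
  y — {x}

Colouring:
  {d,m,x} pairwise interfere (3-clique) ⇒ χ ≥ 3
  assign d→r2 m→r0 s→r1 x→r1 y→r0 — no edge inside a register ⇒ χ ≤ 3
  χ = 3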